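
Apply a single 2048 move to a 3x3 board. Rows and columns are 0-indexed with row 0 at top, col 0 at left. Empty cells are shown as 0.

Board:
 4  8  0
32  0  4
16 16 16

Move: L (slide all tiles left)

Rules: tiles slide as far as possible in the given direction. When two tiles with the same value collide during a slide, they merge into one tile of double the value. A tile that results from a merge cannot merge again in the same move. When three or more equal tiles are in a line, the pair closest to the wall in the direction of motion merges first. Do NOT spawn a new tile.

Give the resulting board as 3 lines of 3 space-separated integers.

Answer:  4  8  0
32  4  0
32 16  0

Derivation:
Slide left:
row 0: [4, 8, 0] -> [4, 8, 0]
row 1: [32, 0, 4] -> [32, 4, 0]
row 2: [16, 16, 16] -> [32, 16, 0]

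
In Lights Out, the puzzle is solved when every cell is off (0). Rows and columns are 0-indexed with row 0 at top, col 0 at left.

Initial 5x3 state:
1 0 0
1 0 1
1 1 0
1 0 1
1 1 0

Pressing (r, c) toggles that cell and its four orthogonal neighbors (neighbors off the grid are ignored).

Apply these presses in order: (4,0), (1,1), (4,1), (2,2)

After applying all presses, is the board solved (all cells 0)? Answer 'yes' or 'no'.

Answer: no

Derivation:
After press 1 at (4,0):
1 0 0
1 0 1
1 1 0
0 0 1
0 0 0

After press 2 at (1,1):
1 1 0
0 1 0
1 0 0
0 0 1
0 0 0

After press 3 at (4,1):
1 1 0
0 1 0
1 0 0
0 1 1
1 1 1

After press 4 at (2,2):
1 1 0
0 1 1
1 1 1
0 1 0
1 1 1

Lights still on: 11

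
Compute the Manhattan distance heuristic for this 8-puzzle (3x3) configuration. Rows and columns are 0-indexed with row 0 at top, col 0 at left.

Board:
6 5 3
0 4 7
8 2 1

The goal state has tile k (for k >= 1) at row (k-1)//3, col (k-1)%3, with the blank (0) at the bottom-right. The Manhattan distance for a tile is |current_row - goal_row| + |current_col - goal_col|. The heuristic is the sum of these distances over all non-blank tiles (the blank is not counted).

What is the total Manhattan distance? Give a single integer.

Answer: 15

Derivation:
Tile 6: at (0,0), goal (1,2), distance |0-1|+|0-2| = 3
Tile 5: at (0,1), goal (1,1), distance |0-1|+|1-1| = 1
Tile 3: at (0,2), goal (0,2), distance |0-0|+|2-2| = 0
Tile 4: at (1,1), goal (1,0), distance |1-1|+|1-0| = 1
Tile 7: at (1,2), goal (2,0), distance |1-2|+|2-0| = 3
Tile 8: at (2,0), goal (2,1), distance |2-2|+|0-1| = 1
Tile 2: at (2,1), goal (0,1), distance |2-0|+|1-1| = 2
Tile 1: at (2,2), goal (0,0), distance |2-0|+|2-0| = 4
Sum: 3 + 1 + 0 + 1 + 3 + 1 + 2 + 4 = 15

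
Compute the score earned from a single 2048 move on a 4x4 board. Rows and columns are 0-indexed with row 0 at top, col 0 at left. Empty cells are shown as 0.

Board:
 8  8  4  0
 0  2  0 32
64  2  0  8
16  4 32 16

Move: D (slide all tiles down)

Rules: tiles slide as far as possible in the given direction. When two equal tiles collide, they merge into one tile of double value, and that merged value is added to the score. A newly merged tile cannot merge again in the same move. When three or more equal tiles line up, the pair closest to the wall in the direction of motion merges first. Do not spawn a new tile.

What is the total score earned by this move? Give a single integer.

Answer: 4

Derivation:
Slide down:
col 0: [8, 0, 64, 16] -> [0, 8, 64, 16]  score +0 (running 0)
col 1: [8, 2, 2, 4] -> [0, 8, 4, 4]  score +4 (running 4)
col 2: [4, 0, 0, 32] -> [0, 0, 4, 32]  score +0 (running 4)
col 3: [0, 32, 8, 16] -> [0, 32, 8, 16]  score +0 (running 4)
Board after move:
 0  0  0  0
 8  8  0 32
64  4  4  8
16  4 32 16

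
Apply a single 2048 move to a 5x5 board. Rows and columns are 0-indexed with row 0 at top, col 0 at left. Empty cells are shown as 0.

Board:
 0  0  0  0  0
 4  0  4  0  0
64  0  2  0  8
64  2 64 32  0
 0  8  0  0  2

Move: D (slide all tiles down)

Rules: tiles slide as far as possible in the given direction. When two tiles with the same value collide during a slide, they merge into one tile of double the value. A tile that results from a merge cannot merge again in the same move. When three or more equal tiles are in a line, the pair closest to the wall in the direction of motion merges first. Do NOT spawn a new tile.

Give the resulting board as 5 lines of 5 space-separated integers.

Slide down:
col 0: [0, 4, 64, 64, 0] -> [0, 0, 0, 4, 128]
col 1: [0, 0, 0, 2, 8] -> [0, 0, 0, 2, 8]
col 2: [0, 4, 2, 64, 0] -> [0, 0, 4, 2, 64]
col 3: [0, 0, 0, 32, 0] -> [0, 0, 0, 0, 32]
col 4: [0, 0, 8, 0, 2] -> [0, 0, 0, 8, 2]

Answer:   0   0   0   0   0
  0   0   0   0   0
  0   0   4   0   0
  4   2   2   0   8
128   8  64  32   2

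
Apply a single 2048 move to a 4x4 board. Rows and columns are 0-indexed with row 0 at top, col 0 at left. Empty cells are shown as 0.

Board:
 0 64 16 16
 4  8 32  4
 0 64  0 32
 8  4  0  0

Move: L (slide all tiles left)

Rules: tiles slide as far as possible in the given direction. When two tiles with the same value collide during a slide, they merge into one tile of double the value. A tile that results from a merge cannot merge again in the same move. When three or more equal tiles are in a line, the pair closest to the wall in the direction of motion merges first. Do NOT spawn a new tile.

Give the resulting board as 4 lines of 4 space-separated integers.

Answer: 64 32  0  0
 4  8 32  4
64 32  0  0
 8  4  0  0

Derivation:
Slide left:
row 0: [0, 64, 16, 16] -> [64, 32, 0, 0]
row 1: [4, 8, 32, 4] -> [4, 8, 32, 4]
row 2: [0, 64, 0, 32] -> [64, 32, 0, 0]
row 3: [8, 4, 0, 0] -> [8, 4, 0, 0]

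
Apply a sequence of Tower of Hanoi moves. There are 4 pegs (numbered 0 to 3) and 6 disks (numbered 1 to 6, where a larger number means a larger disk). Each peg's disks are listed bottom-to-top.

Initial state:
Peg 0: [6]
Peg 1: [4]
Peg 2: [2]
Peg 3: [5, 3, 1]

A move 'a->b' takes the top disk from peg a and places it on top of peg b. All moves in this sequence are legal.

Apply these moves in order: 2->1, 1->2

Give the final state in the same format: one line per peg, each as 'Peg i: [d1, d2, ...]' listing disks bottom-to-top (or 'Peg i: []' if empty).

After move 1 (2->1):
Peg 0: [6]
Peg 1: [4, 2]
Peg 2: []
Peg 3: [5, 3, 1]

After move 2 (1->2):
Peg 0: [6]
Peg 1: [4]
Peg 2: [2]
Peg 3: [5, 3, 1]

Answer: Peg 0: [6]
Peg 1: [4]
Peg 2: [2]
Peg 3: [5, 3, 1]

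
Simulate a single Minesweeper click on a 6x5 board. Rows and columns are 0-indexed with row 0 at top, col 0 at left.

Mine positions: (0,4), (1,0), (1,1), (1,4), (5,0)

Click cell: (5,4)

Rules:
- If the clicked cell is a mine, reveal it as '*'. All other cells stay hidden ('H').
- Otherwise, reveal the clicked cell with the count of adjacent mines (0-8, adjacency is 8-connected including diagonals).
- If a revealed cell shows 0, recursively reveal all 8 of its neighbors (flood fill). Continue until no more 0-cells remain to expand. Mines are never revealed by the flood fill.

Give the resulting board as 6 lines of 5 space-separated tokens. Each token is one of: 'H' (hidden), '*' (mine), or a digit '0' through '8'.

H H H H H
H H H H H
2 2 1 1 1
0 0 0 0 0
1 1 0 0 0
H 1 0 0 0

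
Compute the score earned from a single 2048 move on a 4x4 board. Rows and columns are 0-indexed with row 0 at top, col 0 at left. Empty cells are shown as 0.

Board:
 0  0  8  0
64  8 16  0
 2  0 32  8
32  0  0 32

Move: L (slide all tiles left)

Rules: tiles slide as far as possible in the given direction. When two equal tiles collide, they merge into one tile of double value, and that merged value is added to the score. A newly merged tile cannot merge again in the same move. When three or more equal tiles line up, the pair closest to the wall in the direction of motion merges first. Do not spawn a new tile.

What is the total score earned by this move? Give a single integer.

Answer: 64

Derivation:
Slide left:
row 0: [0, 0, 8, 0] -> [8, 0, 0, 0]  score +0 (running 0)
row 1: [64, 8, 16, 0] -> [64, 8, 16, 0]  score +0 (running 0)
row 2: [2, 0, 32, 8] -> [2, 32, 8, 0]  score +0 (running 0)
row 3: [32, 0, 0, 32] -> [64, 0, 0, 0]  score +64 (running 64)
Board after move:
 8  0  0  0
64  8 16  0
 2 32  8  0
64  0  0  0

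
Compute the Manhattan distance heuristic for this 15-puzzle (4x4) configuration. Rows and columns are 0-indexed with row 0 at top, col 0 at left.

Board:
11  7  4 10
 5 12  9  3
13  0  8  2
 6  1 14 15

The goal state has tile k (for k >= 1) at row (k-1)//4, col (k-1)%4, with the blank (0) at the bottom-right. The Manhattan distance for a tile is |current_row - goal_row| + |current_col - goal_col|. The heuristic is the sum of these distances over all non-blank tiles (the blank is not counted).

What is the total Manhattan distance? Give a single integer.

Tile 11: at (0,0), goal (2,2), distance |0-2|+|0-2| = 4
Tile 7: at (0,1), goal (1,2), distance |0-1|+|1-2| = 2
Tile 4: at (0,2), goal (0,3), distance |0-0|+|2-3| = 1
Tile 10: at (0,3), goal (2,1), distance |0-2|+|3-1| = 4
Tile 5: at (1,0), goal (1,0), distance |1-1|+|0-0| = 0
Tile 12: at (1,1), goal (2,3), distance |1-2|+|1-3| = 3
Tile 9: at (1,2), goal (2,0), distance |1-2|+|2-0| = 3
Tile 3: at (1,3), goal (0,2), distance |1-0|+|3-2| = 2
Tile 13: at (2,0), goal (3,0), distance |2-3|+|0-0| = 1
Tile 8: at (2,2), goal (1,3), distance |2-1|+|2-3| = 2
Tile 2: at (2,3), goal (0,1), distance |2-0|+|3-1| = 4
Tile 6: at (3,0), goal (1,1), distance |3-1|+|0-1| = 3
Tile 1: at (3,1), goal (0,0), distance |3-0|+|1-0| = 4
Tile 14: at (3,2), goal (3,1), distance |3-3|+|2-1| = 1
Tile 15: at (3,3), goal (3,2), distance |3-3|+|3-2| = 1
Sum: 4 + 2 + 1 + 4 + 0 + 3 + 3 + 2 + 1 + 2 + 4 + 3 + 4 + 1 + 1 = 35

Answer: 35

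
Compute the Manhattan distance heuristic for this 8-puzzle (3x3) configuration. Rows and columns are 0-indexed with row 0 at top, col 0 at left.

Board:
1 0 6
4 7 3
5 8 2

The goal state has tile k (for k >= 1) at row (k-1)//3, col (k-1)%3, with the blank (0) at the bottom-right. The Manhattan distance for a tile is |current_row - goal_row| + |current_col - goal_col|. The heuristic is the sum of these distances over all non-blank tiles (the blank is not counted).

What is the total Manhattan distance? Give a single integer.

Tile 1: (0,0)->(0,0) = 0
Tile 6: (0,2)->(1,2) = 1
Tile 4: (1,0)->(1,0) = 0
Tile 7: (1,1)->(2,0) = 2
Tile 3: (1,2)->(0,2) = 1
Tile 5: (2,0)->(1,1) = 2
Tile 8: (2,1)->(2,1) = 0
Tile 2: (2,2)->(0,1) = 3
Sum: 0 + 1 + 0 + 2 + 1 + 2 + 0 + 3 = 9

Answer: 9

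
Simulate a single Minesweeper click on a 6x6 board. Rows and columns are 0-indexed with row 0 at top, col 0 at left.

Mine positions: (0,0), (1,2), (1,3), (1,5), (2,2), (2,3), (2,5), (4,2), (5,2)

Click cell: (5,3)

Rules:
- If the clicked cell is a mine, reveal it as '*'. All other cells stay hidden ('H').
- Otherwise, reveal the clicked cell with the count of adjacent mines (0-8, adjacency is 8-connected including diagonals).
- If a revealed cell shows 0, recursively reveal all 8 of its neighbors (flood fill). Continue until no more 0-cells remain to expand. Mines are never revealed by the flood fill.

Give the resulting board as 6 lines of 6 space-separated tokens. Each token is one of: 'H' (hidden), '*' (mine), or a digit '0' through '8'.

H H H H H H
H H H H H H
H H H H H H
H H H H H H
H H H H H H
H H H 2 H H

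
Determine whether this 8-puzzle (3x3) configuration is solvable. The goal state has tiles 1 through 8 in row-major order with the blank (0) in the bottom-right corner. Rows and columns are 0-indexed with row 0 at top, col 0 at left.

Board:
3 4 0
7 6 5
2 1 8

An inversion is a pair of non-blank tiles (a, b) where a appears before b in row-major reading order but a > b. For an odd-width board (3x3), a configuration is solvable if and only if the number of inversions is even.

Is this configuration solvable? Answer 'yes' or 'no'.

Inversions (pairs i<j in row-major order where tile[i] > tile[j] > 0): 14
14 is even, so the puzzle is solvable.

Answer: yes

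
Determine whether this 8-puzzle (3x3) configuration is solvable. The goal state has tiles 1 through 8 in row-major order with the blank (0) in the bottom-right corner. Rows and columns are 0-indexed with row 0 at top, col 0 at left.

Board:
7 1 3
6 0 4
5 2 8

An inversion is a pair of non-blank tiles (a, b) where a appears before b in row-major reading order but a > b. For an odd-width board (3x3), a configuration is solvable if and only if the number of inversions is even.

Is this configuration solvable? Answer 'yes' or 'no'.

Inversions (pairs i<j in row-major order where tile[i] > tile[j] > 0): 12
12 is even, so the puzzle is solvable.

Answer: yes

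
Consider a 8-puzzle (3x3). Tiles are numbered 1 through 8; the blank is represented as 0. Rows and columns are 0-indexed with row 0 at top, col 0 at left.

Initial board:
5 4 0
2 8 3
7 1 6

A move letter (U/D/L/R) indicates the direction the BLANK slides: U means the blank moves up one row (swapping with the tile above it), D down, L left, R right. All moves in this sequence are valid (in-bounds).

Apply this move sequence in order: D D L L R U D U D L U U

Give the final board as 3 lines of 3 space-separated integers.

Answer: 0 4 3
5 8 6
2 7 1

Derivation:
After move 1 (D):
5 4 3
2 8 0
7 1 6

After move 2 (D):
5 4 3
2 8 6
7 1 0

After move 3 (L):
5 4 3
2 8 6
7 0 1

After move 4 (L):
5 4 3
2 8 6
0 7 1

After move 5 (R):
5 4 3
2 8 6
7 0 1

After move 6 (U):
5 4 3
2 0 6
7 8 1

After move 7 (D):
5 4 3
2 8 6
7 0 1

After move 8 (U):
5 4 3
2 0 6
7 8 1

After move 9 (D):
5 4 3
2 8 6
7 0 1

After move 10 (L):
5 4 3
2 8 6
0 7 1

After move 11 (U):
5 4 3
0 8 6
2 7 1

After move 12 (U):
0 4 3
5 8 6
2 7 1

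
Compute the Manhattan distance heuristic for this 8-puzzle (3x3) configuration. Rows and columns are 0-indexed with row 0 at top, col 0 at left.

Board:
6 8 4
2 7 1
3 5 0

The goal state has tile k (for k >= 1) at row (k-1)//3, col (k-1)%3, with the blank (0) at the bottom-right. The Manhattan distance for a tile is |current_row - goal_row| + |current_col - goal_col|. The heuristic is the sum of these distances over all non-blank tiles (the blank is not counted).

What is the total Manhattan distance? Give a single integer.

Tile 6: at (0,0), goal (1,2), distance |0-1|+|0-2| = 3
Tile 8: at (0,1), goal (2,1), distance |0-2|+|1-1| = 2
Tile 4: at (0,2), goal (1,0), distance |0-1|+|2-0| = 3
Tile 2: at (1,0), goal (0,1), distance |1-0|+|0-1| = 2
Tile 7: at (1,1), goal (2,0), distance |1-2|+|1-0| = 2
Tile 1: at (1,2), goal (0,0), distance |1-0|+|2-0| = 3
Tile 3: at (2,0), goal (0,2), distance |2-0|+|0-2| = 4
Tile 5: at (2,1), goal (1,1), distance |2-1|+|1-1| = 1
Sum: 3 + 2 + 3 + 2 + 2 + 3 + 4 + 1 = 20

Answer: 20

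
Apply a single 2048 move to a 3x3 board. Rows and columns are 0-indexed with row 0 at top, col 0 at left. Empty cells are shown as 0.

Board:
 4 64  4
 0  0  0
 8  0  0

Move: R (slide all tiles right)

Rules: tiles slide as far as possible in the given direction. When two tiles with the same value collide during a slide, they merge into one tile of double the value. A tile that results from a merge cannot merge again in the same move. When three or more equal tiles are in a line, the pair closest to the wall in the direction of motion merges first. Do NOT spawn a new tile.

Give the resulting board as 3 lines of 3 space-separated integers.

Answer:  4 64  4
 0  0  0
 0  0  8

Derivation:
Slide right:
row 0: [4, 64, 4] -> [4, 64, 4]
row 1: [0, 0, 0] -> [0, 0, 0]
row 2: [8, 0, 0] -> [0, 0, 8]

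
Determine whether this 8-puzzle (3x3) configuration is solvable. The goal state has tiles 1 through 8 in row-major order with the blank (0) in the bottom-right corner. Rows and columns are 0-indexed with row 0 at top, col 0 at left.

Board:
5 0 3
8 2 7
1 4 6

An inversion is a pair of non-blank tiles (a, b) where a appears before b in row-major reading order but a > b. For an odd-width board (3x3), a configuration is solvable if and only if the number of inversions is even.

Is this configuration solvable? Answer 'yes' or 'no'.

Inversions (pairs i<j in row-major order where tile[i] > tile[j] > 0): 15
15 is odd, so the puzzle is not solvable.

Answer: no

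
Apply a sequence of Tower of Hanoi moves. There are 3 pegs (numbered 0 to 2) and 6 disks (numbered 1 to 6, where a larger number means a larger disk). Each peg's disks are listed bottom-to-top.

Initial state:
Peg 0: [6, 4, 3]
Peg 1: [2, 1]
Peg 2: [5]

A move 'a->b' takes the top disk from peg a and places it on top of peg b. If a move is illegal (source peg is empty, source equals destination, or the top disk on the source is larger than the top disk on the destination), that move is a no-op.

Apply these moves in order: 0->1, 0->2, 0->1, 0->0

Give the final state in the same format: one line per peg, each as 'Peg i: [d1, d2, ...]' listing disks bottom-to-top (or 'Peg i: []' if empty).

Answer: Peg 0: [6, 4]
Peg 1: [2, 1]
Peg 2: [5, 3]

Derivation:
After move 1 (0->1):
Peg 0: [6, 4, 3]
Peg 1: [2, 1]
Peg 2: [5]

After move 2 (0->2):
Peg 0: [6, 4]
Peg 1: [2, 1]
Peg 2: [5, 3]

After move 3 (0->1):
Peg 0: [6, 4]
Peg 1: [2, 1]
Peg 2: [5, 3]

After move 4 (0->0):
Peg 0: [6, 4]
Peg 1: [2, 1]
Peg 2: [5, 3]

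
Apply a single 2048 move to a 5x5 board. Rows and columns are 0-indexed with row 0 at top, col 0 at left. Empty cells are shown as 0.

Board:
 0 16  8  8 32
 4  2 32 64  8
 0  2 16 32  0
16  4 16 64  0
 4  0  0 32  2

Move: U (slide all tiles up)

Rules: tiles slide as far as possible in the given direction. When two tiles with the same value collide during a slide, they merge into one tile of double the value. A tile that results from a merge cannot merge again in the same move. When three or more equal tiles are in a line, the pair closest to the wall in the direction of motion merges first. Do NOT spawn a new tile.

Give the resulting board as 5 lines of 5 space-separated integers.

Slide up:
col 0: [0, 4, 0, 16, 4] -> [4, 16, 4, 0, 0]
col 1: [16, 2, 2, 4, 0] -> [16, 4, 4, 0, 0]
col 2: [8, 32, 16, 16, 0] -> [8, 32, 32, 0, 0]
col 3: [8, 64, 32, 64, 32] -> [8, 64, 32, 64, 32]
col 4: [32, 8, 0, 0, 2] -> [32, 8, 2, 0, 0]

Answer:  4 16  8  8 32
16  4 32 64  8
 4  4 32 32  2
 0  0  0 64  0
 0  0  0 32  0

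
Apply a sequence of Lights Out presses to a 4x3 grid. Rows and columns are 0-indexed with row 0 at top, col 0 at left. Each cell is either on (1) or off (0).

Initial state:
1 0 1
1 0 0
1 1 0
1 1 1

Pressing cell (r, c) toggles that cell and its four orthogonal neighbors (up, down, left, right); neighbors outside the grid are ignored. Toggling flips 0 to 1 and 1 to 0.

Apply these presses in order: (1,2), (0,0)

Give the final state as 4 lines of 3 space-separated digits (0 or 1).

Answer: 0 1 0
0 1 1
1 1 1
1 1 1

Derivation:
After press 1 at (1,2):
1 0 0
1 1 1
1 1 1
1 1 1

After press 2 at (0,0):
0 1 0
0 1 1
1 1 1
1 1 1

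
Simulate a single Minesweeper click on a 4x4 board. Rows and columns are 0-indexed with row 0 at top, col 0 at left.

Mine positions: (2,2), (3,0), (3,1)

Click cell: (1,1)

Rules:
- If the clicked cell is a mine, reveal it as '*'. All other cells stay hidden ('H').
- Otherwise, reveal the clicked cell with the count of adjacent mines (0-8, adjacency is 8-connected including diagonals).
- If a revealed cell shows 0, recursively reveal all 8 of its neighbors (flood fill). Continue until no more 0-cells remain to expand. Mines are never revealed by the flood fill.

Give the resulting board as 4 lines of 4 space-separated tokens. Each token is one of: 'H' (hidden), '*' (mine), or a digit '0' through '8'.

H H H H
H 1 H H
H H H H
H H H H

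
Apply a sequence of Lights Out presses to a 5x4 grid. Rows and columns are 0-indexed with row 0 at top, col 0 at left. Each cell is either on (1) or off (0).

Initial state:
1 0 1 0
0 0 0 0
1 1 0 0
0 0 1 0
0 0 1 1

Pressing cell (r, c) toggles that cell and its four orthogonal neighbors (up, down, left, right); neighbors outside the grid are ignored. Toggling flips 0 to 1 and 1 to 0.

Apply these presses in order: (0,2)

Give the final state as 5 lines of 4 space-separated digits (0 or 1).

After press 1 at (0,2):
1 1 0 1
0 0 1 0
1 1 0 0
0 0 1 0
0 0 1 1

Answer: 1 1 0 1
0 0 1 0
1 1 0 0
0 0 1 0
0 0 1 1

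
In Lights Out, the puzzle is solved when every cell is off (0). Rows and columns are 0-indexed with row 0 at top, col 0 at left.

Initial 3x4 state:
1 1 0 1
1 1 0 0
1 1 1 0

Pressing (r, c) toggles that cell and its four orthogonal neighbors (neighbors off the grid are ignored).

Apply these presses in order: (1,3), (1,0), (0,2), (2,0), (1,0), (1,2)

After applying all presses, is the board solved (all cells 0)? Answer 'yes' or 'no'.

After press 1 at (1,3):
1 1 0 0
1 1 1 1
1 1 1 1

After press 2 at (1,0):
0 1 0 0
0 0 1 1
0 1 1 1

After press 3 at (0,2):
0 0 1 1
0 0 0 1
0 1 1 1

After press 4 at (2,0):
0 0 1 1
1 0 0 1
1 0 1 1

After press 5 at (1,0):
1 0 1 1
0 1 0 1
0 0 1 1

After press 6 at (1,2):
1 0 0 1
0 0 1 0
0 0 0 1

Lights still on: 4

Answer: no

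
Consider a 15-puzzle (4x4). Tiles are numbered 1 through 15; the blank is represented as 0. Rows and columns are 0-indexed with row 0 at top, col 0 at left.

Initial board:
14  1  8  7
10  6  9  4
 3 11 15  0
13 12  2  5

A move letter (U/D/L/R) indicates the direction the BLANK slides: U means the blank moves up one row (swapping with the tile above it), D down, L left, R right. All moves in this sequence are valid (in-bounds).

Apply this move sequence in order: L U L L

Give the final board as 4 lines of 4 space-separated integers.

After move 1 (L):
14  1  8  7
10  6  9  4
 3 11  0 15
13 12  2  5

After move 2 (U):
14  1  8  7
10  6  0  4
 3 11  9 15
13 12  2  5

After move 3 (L):
14  1  8  7
10  0  6  4
 3 11  9 15
13 12  2  5

After move 4 (L):
14  1  8  7
 0 10  6  4
 3 11  9 15
13 12  2  5

Answer: 14  1  8  7
 0 10  6  4
 3 11  9 15
13 12  2  5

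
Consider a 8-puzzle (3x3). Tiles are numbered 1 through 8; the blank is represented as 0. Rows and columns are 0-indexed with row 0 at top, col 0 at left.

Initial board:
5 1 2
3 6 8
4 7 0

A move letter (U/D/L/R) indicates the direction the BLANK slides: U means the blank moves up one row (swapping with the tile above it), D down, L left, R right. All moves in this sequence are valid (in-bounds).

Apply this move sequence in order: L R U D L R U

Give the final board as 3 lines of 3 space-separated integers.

Answer: 5 1 2
3 6 0
4 7 8

Derivation:
After move 1 (L):
5 1 2
3 6 8
4 0 7

After move 2 (R):
5 1 2
3 6 8
4 7 0

After move 3 (U):
5 1 2
3 6 0
4 7 8

After move 4 (D):
5 1 2
3 6 8
4 7 0

After move 5 (L):
5 1 2
3 6 8
4 0 7

After move 6 (R):
5 1 2
3 6 8
4 7 0

After move 7 (U):
5 1 2
3 6 0
4 7 8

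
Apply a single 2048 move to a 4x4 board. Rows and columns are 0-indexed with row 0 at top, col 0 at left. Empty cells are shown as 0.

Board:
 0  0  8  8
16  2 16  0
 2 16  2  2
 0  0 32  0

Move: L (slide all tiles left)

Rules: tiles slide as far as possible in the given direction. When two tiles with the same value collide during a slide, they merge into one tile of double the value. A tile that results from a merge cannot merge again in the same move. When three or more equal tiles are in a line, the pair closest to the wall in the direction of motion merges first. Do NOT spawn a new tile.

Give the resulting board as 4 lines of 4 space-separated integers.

Answer: 16  0  0  0
16  2 16  0
 2 16  4  0
32  0  0  0

Derivation:
Slide left:
row 0: [0, 0, 8, 8] -> [16, 0, 0, 0]
row 1: [16, 2, 16, 0] -> [16, 2, 16, 0]
row 2: [2, 16, 2, 2] -> [2, 16, 4, 0]
row 3: [0, 0, 32, 0] -> [32, 0, 0, 0]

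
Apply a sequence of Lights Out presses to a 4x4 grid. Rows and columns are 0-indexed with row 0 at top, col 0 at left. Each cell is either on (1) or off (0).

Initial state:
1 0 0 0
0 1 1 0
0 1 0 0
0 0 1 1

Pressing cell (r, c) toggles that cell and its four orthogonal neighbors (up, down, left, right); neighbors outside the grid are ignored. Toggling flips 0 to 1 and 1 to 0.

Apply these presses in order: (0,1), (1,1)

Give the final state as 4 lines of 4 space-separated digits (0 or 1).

After press 1 at (0,1):
0 1 1 0
0 0 1 0
0 1 0 0
0 0 1 1

After press 2 at (1,1):
0 0 1 0
1 1 0 0
0 0 0 0
0 0 1 1

Answer: 0 0 1 0
1 1 0 0
0 0 0 0
0 0 1 1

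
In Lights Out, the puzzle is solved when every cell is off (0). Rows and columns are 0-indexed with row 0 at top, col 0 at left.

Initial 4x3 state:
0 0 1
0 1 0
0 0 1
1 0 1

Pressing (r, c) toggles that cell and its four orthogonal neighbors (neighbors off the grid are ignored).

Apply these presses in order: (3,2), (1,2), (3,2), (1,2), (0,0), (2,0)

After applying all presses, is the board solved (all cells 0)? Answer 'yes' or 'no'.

After press 1 at (3,2):
0 0 1
0 1 0
0 0 0
1 1 0

After press 2 at (1,2):
0 0 0
0 0 1
0 0 1
1 1 0

After press 3 at (3,2):
0 0 0
0 0 1
0 0 0
1 0 1

After press 4 at (1,2):
0 0 1
0 1 0
0 0 1
1 0 1

After press 5 at (0,0):
1 1 1
1 1 0
0 0 1
1 0 1

After press 6 at (2,0):
1 1 1
0 1 0
1 1 1
0 0 1

Lights still on: 8

Answer: no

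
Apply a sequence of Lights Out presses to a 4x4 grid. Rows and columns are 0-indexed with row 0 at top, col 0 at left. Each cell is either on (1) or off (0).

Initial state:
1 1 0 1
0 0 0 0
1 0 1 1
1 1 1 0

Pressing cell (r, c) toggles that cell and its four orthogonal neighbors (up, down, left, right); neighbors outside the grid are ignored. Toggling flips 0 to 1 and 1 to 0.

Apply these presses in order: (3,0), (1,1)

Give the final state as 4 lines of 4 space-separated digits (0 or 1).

Answer: 1 0 0 1
1 1 1 0
0 1 1 1
0 0 1 0

Derivation:
After press 1 at (3,0):
1 1 0 1
0 0 0 0
0 0 1 1
0 0 1 0

After press 2 at (1,1):
1 0 0 1
1 1 1 0
0 1 1 1
0 0 1 0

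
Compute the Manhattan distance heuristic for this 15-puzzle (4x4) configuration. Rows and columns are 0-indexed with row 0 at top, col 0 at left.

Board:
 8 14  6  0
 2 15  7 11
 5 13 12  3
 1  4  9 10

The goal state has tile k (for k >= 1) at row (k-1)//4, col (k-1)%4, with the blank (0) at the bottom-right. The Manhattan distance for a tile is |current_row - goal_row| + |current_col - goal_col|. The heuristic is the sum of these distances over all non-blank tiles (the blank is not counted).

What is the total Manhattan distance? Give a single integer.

Tile 8: at (0,0), goal (1,3), distance |0-1|+|0-3| = 4
Tile 14: at (0,1), goal (3,1), distance |0-3|+|1-1| = 3
Tile 6: at (0,2), goal (1,1), distance |0-1|+|2-1| = 2
Tile 2: at (1,0), goal (0,1), distance |1-0|+|0-1| = 2
Tile 15: at (1,1), goal (3,2), distance |1-3|+|1-2| = 3
Tile 7: at (1,2), goal (1,2), distance |1-1|+|2-2| = 0
Tile 11: at (1,3), goal (2,2), distance |1-2|+|3-2| = 2
Tile 5: at (2,0), goal (1,0), distance |2-1|+|0-0| = 1
Tile 13: at (2,1), goal (3,0), distance |2-3|+|1-0| = 2
Tile 12: at (2,2), goal (2,3), distance |2-2|+|2-3| = 1
Tile 3: at (2,3), goal (0,2), distance |2-0|+|3-2| = 3
Tile 1: at (3,0), goal (0,0), distance |3-0|+|0-0| = 3
Tile 4: at (3,1), goal (0,3), distance |3-0|+|1-3| = 5
Tile 9: at (3,2), goal (2,0), distance |3-2|+|2-0| = 3
Tile 10: at (3,3), goal (2,1), distance |3-2|+|3-1| = 3
Sum: 4 + 3 + 2 + 2 + 3 + 0 + 2 + 1 + 2 + 1 + 3 + 3 + 5 + 3 + 3 = 37

Answer: 37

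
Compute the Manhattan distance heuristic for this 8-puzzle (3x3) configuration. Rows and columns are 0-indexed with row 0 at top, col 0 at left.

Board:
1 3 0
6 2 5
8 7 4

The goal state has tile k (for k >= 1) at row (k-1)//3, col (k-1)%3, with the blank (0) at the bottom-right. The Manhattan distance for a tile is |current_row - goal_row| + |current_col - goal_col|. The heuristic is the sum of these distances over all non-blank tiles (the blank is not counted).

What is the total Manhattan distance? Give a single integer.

Tile 1: at (0,0), goal (0,0), distance |0-0|+|0-0| = 0
Tile 3: at (0,1), goal (0,2), distance |0-0|+|1-2| = 1
Tile 6: at (1,0), goal (1,2), distance |1-1|+|0-2| = 2
Tile 2: at (1,1), goal (0,1), distance |1-0|+|1-1| = 1
Tile 5: at (1,2), goal (1,1), distance |1-1|+|2-1| = 1
Tile 8: at (2,0), goal (2,1), distance |2-2|+|0-1| = 1
Tile 7: at (2,1), goal (2,0), distance |2-2|+|1-0| = 1
Tile 4: at (2,2), goal (1,0), distance |2-1|+|2-0| = 3
Sum: 0 + 1 + 2 + 1 + 1 + 1 + 1 + 3 = 10

Answer: 10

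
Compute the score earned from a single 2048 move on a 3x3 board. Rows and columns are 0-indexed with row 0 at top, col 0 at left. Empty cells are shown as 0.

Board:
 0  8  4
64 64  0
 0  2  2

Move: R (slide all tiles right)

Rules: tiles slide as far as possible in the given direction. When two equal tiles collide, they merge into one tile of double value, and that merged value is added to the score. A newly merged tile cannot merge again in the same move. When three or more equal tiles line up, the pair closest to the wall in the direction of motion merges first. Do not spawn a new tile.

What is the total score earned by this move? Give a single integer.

Answer: 132

Derivation:
Slide right:
row 0: [0, 8, 4] -> [0, 8, 4]  score +0 (running 0)
row 1: [64, 64, 0] -> [0, 0, 128]  score +128 (running 128)
row 2: [0, 2, 2] -> [0, 0, 4]  score +4 (running 132)
Board after move:
  0   8   4
  0   0 128
  0   0   4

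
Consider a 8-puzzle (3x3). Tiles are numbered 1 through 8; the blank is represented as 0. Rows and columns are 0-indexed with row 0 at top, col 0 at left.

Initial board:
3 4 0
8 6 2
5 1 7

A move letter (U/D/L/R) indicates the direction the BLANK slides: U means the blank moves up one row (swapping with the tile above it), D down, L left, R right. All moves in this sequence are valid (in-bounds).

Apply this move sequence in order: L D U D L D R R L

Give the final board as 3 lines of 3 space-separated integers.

After move 1 (L):
3 0 4
8 6 2
5 1 7

After move 2 (D):
3 6 4
8 0 2
5 1 7

After move 3 (U):
3 0 4
8 6 2
5 1 7

After move 4 (D):
3 6 4
8 0 2
5 1 7

After move 5 (L):
3 6 4
0 8 2
5 1 7

After move 6 (D):
3 6 4
5 8 2
0 1 7

After move 7 (R):
3 6 4
5 8 2
1 0 7

After move 8 (R):
3 6 4
5 8 2
1 7 0

After move 9 (L):
3 6 4
5 8 2
1 0 7

Answer: 3 6 4
5 8 2
1 0 7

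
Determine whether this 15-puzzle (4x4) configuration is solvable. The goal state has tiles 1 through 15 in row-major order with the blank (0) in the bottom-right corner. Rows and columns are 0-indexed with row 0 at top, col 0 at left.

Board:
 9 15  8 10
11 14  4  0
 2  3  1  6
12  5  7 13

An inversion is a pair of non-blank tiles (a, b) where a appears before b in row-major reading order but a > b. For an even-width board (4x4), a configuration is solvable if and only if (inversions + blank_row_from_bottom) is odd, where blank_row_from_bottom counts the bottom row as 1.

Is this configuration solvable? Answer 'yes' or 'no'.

Answer: no

Derivation:
Inversions: 59
Blank is in row 1 (0-indexed from top), which is row 3 counting from the bottom (bottom = 1).
59 + 3 = 62, which is even, so the puzzle is not solvable.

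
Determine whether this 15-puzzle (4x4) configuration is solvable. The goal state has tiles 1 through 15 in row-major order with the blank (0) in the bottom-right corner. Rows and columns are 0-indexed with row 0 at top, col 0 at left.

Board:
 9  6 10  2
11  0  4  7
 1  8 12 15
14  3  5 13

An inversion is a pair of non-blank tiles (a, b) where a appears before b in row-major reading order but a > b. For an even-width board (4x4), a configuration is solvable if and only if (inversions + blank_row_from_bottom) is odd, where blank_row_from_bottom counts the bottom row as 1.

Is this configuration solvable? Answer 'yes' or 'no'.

Inversions: 43
Blank is in row 1 (0-indexed from top), which is row 3 counting from the bottom (bottom = 1).
43 + 3 = 46, which is even, so the puzzle is not solvable.

Answer: no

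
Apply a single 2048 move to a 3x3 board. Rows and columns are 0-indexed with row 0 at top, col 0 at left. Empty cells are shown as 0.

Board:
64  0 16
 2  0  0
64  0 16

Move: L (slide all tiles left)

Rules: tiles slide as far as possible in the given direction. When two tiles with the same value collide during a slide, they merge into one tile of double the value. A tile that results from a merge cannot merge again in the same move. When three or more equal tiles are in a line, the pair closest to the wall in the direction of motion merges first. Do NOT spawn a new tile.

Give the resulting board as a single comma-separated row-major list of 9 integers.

Answer: 64, 16, 0, 2, 0, 0, 64, 16, 0

Derivation:
Slide left:
row 0: [64, 0, 16] -> [64, 16, 0]
row 1: [2, 0, 0] -> [2, 0, 0]
row 2: [64, 0, 16] -> [64, 16, 0]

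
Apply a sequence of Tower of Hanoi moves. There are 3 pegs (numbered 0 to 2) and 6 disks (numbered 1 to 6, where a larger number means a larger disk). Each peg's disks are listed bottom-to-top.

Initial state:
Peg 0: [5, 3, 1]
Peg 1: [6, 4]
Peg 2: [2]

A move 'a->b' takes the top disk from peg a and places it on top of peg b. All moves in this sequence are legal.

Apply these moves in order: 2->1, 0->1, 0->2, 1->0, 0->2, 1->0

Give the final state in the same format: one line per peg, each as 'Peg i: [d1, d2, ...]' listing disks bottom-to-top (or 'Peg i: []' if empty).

Answer: Peg 0: [5, 2]
Peg 1: [6, 4]
Peg 2: [3, 1]

Derivation:
After move 1 (2->1):
Peg 0: [5, 3, 1]
Peg 1: [6, 4, 2]
Peg 2: []

After move 2 (0->1):
Peg 0: [5, 3]
Peg 1: [6, 4, 2, 1]
Peg 2: []

After move 3 (0->2):
Peg 0: [5]
Peg 1: [6, 4, 2, 1]
Peg 2: [3]

After move 4 (1->0):
Peg 0: [5, 1]
Peg 1: [6, 4, 2]
Peg 2: [3]

After move 5 (0->2):
Peg 0: [5]
Peg 1: [6, 4, 2]
Peg 2: [3, 1]

After move 6 (1->0):
Peg 0: [5, 2]
Peg 1: [6, 4]
Peg 2: [3, 1]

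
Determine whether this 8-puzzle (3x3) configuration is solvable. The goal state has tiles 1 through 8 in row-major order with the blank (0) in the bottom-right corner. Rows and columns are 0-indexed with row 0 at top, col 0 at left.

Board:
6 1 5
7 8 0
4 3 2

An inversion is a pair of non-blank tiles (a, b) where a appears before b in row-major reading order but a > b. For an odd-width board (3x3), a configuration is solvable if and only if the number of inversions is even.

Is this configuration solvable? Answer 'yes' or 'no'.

Answer: no

Derivation:
Inversions (pairs i<j in row-major order where tile[i] > tile[j] > 0): 17
17 is odd, so the puzzle is not solvable.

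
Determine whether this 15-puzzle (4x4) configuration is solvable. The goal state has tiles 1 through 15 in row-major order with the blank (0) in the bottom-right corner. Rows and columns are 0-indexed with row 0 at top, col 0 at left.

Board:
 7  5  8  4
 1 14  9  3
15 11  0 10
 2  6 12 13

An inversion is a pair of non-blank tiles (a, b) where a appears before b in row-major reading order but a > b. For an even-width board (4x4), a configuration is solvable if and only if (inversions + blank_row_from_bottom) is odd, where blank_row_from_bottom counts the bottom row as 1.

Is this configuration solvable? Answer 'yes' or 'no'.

Answer: yes

Derivation:
Inversions: 41
Blank is in row 2 (0-indexed from top), which is row 2 counting from the bottom (bottom = 1).
41 + 2 = 43, which is odd, so the puzzle is solvable.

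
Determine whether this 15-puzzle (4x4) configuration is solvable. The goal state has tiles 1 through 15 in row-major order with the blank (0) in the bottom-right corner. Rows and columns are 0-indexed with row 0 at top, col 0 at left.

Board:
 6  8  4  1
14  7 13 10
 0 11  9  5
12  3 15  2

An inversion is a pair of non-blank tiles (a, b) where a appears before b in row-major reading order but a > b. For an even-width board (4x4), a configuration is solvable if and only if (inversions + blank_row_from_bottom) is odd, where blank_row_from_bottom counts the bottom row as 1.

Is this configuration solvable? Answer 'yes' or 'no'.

Inversions: 50
Blank is in row 2 (0-indexed from top), which is row 2 counting from the bottom (bottom = 1).
50 + 2 = 52, which is even, so the puzzle is not solvable.

Answer: no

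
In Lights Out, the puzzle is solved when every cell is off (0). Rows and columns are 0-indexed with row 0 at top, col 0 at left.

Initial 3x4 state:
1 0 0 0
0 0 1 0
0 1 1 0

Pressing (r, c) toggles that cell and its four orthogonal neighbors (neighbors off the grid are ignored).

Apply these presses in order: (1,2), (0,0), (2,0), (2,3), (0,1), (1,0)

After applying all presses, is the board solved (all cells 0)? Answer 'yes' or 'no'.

After press 1 at (1,2):
1 0 1 0
0 1 0 1
0 1 0 0

After press 2 at (0,0):
0 1 1 0
1 1 0 1
0 1 0 0

After press 3 at (2,0):
0 1 1 0
0 1 0 1
1 0 0 0

After press 4 at (2,3):
0 1 1 0
0 1 0 0
1 0 1 1

After press 5 at (0,1):
1 0 0 0
0 0 0 0
1 0 1 1

After press 6 at (1,0):
0 0 0 0
1 1 0 0
0 0 1 1

Lights still on: 4

Answer: no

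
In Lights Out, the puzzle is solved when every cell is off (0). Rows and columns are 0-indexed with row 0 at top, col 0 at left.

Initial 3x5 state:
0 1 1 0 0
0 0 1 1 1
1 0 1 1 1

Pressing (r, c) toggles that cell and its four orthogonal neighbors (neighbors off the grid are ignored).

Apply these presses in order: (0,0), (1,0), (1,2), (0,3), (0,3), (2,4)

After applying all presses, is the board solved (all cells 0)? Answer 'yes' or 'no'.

After press 1 at (0,0):
1 0 1 0 0
1 0 1 1 1
1 0 1 1 1

After press 2 at (1,0):
0 0 1 0 0
0 1 1 1 1
0 0 1 1 1

After press 3 at (1,2):
0 0 0 0 0
0 0 0 0 1
0 0 0 1 1

After press 4 at (0,3):
0 0 1 1 1
0 0 0 1 1
0 0 0 1 1

After press 5 at (0,3):
0 0 0 0 0
0 0 0 0 1
0 0 0 1 1

After press 6 at (2,4):
0 0 0 0 0
0 0 0 0 0
0 0 0 0 0

Lights still on: 0

Answer: yes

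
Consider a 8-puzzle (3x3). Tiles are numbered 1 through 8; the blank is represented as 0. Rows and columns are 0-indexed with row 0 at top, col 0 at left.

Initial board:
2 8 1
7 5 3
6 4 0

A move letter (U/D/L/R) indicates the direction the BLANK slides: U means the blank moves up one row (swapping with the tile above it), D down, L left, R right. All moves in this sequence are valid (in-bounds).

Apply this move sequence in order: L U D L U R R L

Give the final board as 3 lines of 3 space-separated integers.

Answer: 2 8 1
5 0 3
7 6 4

Derivation:
After move 1 (L):
2 8 1
7 5 3
6 0 4

After move 2 (U):
2 8 1
7 0 3
6 5 4

After move 3 (D):
2 8 1
7 5 3
6 0 4

After move 4 (L):
2 8 1
7 5 3
0 6 4

After move 5 (U):
2 8 1
0 5 3
7 6 4

After move 6 (R):
2 8 1
5 0 3
7 6 4

After move 7 (R):
2 8 1
5 3 0
7 6 4

After move 8 (L):
2 8 1
5 0 3
7 6 4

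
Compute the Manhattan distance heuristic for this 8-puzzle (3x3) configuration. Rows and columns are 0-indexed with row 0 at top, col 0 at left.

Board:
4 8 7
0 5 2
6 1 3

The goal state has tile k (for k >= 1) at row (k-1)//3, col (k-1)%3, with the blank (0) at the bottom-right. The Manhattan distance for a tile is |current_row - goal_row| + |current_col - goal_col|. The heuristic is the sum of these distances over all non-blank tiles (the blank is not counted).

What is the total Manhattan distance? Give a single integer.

Tile 4: at (0,0), goal (1,0), distance |0-1|+|0-0| = 1
Tile 8: at (0,1), goal (2,1), distance |0-2|+|1-1| = 2
Tile 7: at (0,2), goal (2,0), distance |0-2|+|2-0| = 4
Tile 5: at (1,1), goal (1,1), distance |1-1|+|1-1| = 0
Tile 2: at (1,2), goal (0,1), distance |1-0|+|2-1| = 2
Tile 6: at (2,0), goal (1,2), distance |2-1|+|0-2| = 3
Tile 1: at (2,1), goal (0,0), distance |2-0|+|1-0| = 3
Tile 3: at (2,2), goal (0,2), distance |2-0|+|2-2| = 2
Sum: 1 + 2 + 4 + 0 + 2 + 3 + 3 + 2 = 17

Answer: 17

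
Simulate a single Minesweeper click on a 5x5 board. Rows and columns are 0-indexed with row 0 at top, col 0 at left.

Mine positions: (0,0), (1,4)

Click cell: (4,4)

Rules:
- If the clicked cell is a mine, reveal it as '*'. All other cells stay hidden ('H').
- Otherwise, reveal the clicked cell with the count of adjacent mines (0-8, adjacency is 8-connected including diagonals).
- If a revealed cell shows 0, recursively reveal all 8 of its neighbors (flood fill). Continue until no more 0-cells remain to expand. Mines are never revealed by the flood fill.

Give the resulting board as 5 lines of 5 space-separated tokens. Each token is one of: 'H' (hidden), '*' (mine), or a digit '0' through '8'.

H 1 0 1 H
1 1 0 1 H
0 0 0 1 1
0 0 0 0 0
0 0 0 0 0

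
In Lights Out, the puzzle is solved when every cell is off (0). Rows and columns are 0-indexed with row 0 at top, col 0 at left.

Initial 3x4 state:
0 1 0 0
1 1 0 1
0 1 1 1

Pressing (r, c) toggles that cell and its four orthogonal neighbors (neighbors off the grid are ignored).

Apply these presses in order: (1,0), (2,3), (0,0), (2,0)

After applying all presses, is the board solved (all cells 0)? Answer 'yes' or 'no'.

After press 1 at (1,0):
1 1 0 0
0 0 0 1
1 1 1 1

After press 2 at (2,3):
1 1 0 0
0 0 0 0
1 1 0 0

After press 3 at (0,0):
0 0 0 0
1 0 0 0
1 1 0 0

After press 4 at (2,0):
0 0 0 0
0 0 0 0
0 0 0 0

Lights still on: 0

Answer: yes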